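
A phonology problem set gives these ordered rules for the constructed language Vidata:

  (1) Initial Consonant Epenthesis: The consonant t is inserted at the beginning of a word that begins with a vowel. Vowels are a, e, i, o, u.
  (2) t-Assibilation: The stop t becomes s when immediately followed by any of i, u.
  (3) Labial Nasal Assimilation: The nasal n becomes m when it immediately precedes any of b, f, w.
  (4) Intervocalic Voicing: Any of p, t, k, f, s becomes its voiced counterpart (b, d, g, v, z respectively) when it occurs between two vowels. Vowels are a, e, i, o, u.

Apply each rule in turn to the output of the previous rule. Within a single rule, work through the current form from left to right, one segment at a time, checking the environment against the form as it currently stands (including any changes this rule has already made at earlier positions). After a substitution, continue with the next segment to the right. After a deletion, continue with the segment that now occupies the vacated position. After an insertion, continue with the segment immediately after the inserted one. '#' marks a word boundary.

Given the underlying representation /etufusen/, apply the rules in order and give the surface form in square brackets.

[tezuvuzen]

(1) Initial Consonant Epenthesis: [etufusen] → [tetufusen]
(2) t-Assibilation: [tetufusen] → [tesufusen]
(3) Labial Nasal Assimilation: no change — [tesufusen]
(4) Intervocalic Voicing: [tesufusen] → [tezuvuzen]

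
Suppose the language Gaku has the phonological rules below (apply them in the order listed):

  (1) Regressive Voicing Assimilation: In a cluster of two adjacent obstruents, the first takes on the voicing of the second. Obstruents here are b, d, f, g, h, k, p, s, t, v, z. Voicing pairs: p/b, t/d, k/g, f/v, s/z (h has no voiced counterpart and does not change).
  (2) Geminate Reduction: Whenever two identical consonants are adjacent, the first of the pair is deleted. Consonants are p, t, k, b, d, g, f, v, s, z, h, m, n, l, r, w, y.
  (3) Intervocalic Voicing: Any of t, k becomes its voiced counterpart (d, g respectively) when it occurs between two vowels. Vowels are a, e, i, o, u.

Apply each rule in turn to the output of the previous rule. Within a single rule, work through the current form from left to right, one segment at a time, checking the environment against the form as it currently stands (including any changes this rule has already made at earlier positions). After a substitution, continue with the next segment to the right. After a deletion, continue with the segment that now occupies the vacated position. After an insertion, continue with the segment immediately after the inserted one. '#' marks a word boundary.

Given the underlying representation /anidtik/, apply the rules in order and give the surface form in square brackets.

[anidik]

(1) Regressive Voicing Assimilation: [anidtik] → [anittik]
(2) Geminate Reduction: [anittik] → [anitik]
(3) Intervocalic Voicing: [anitik] → [anidik]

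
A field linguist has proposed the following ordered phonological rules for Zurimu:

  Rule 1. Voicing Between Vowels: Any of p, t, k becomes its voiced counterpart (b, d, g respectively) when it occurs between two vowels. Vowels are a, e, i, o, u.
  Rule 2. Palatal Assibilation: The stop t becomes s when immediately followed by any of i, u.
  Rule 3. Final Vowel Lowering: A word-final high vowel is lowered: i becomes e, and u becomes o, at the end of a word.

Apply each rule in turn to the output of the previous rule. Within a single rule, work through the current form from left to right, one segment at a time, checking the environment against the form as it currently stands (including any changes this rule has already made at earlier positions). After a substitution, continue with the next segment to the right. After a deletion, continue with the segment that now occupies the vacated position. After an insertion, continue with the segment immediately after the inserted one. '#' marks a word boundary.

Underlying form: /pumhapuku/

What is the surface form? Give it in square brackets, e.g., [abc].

Rule 1 Voicing Between Vowels: [pumhapuku] → [pumhabugu]
Rule 2 Palatal Assibilation: no change — [pumhabugu]
Rule 3 Final Vowel Lowering: [pumhabugu] → [pumhabugo]

[pumhabugo]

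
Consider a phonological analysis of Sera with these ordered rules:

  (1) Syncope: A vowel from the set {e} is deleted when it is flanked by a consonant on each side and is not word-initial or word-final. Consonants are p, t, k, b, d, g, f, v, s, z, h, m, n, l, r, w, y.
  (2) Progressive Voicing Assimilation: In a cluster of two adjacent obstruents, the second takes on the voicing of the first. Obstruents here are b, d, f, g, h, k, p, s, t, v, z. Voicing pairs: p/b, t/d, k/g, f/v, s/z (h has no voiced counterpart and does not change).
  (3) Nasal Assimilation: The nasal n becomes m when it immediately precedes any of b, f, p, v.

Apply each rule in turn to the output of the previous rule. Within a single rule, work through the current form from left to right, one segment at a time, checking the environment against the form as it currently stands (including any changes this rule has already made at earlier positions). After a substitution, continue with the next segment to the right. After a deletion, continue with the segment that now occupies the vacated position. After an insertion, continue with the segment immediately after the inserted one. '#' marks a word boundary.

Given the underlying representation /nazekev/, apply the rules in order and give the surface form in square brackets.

(1) Syncope: [nazekev] → [nazkv]
(2) Progressive Voicing Assimilation: [nazkv] → [nazgv]
(3) Nasal Assimilation: no change — [nazgv]

[nazgv]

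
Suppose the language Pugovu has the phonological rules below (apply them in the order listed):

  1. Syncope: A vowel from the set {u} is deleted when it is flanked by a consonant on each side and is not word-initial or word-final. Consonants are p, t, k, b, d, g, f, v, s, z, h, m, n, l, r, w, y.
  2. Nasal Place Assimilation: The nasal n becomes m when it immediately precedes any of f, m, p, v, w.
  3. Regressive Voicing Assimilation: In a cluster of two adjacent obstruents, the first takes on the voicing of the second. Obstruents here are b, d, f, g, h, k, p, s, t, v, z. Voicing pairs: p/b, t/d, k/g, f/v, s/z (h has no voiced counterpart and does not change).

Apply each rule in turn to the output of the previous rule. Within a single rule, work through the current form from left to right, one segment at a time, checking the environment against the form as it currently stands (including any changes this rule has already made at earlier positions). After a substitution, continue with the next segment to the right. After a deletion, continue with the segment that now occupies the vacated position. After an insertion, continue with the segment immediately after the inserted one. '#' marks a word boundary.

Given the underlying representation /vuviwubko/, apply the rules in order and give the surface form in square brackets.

[vviwpko]

1 Syncope: [vuviwubko] → [vviwbko]
2 Nasal Place Assimilation: no change — [vviwbko]
3 Regressive Voicing Assimilation: [vviwbko] → [vviwpko]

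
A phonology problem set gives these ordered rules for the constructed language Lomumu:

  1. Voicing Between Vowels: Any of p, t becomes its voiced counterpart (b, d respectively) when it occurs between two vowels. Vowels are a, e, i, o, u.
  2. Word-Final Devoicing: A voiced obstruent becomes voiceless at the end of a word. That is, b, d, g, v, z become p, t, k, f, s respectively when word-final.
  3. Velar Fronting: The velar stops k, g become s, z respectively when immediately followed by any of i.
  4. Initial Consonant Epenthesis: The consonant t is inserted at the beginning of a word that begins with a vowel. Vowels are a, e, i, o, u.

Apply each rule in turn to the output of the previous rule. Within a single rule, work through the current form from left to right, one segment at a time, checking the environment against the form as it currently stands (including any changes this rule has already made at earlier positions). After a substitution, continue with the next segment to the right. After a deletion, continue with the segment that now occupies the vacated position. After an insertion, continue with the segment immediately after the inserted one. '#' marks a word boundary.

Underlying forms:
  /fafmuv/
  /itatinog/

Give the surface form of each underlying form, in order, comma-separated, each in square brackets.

[fafmuf], [tidadinok]

/fafmuv/:
  1 Voicing Between Vowels: no change — [fafmuv]
  2 Word-Final Devoicing: [fafmuv] → [fafmuf]
  3 Velar Fronting: no change — [fafmuf]
  4 Initial Consonant Epenthesis: no change — [fafmuf]
/itatinog/:
  1 Voicing Between Vowels: [itatinog] → [idadinog]
  2 Word-Final Devoicing: [idadinog] → [idadinok]
  3 Velar Fronting: no change — [idadinok]
  4 Initial Consonant Epenthesis: [idadinok] → [tidadinok]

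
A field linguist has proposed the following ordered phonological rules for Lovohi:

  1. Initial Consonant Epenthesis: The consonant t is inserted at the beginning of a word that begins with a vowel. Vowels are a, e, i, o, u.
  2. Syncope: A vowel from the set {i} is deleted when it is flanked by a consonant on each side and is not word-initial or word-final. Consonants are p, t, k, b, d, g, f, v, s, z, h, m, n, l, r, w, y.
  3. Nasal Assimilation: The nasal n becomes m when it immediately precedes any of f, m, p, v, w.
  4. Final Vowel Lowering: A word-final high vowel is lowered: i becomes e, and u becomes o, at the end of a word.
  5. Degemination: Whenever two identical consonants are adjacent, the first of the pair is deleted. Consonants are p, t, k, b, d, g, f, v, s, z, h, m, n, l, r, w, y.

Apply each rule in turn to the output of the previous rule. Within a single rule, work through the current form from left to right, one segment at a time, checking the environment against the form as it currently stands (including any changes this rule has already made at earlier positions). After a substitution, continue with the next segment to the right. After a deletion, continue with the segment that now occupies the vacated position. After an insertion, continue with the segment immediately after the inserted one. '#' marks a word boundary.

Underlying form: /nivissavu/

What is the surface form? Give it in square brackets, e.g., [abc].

1 Initial Consonant Epenthesis: no change — [nivissavu]
2 Syncope: [nivissavu] → [nvssavu]
3 Nasal Assimilation: [nvssavu] → [mvssavu]
4 Final Vowel Lowering: [mvssavu] → [mvssavo]
5 Degemination: [mvssavo] → [mvsavo]

[mvsavo]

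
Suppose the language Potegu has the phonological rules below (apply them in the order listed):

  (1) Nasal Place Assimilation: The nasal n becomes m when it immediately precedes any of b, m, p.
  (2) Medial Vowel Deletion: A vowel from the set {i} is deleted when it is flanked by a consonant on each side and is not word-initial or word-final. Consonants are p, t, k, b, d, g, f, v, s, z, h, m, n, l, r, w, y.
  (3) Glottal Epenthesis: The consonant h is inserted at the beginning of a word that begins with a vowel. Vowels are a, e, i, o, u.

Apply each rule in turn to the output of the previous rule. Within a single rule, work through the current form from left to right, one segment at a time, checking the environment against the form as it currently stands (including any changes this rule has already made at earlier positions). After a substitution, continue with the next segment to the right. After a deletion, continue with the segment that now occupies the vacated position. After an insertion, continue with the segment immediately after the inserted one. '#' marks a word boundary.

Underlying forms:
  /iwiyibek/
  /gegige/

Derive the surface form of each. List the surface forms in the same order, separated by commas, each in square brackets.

[hiwybek], [gegge]

/iwiyibek/:
  (1) Nasal Place Assimilation: no change — [iwiyibek]
  (2) Medial Vowel Deletion: [iwiyibek] → [iwybek]
  (3) Glottal Epenthesis: [iwybek] → [hiwybek]
/gegige/:
  (1) Nasal Place Assimilation: no change — [gegige]
  (2) Medial Vowel Deletion: [gegige] → [gegge]
  (3) Glottal Epenthesis: no change — [gegge]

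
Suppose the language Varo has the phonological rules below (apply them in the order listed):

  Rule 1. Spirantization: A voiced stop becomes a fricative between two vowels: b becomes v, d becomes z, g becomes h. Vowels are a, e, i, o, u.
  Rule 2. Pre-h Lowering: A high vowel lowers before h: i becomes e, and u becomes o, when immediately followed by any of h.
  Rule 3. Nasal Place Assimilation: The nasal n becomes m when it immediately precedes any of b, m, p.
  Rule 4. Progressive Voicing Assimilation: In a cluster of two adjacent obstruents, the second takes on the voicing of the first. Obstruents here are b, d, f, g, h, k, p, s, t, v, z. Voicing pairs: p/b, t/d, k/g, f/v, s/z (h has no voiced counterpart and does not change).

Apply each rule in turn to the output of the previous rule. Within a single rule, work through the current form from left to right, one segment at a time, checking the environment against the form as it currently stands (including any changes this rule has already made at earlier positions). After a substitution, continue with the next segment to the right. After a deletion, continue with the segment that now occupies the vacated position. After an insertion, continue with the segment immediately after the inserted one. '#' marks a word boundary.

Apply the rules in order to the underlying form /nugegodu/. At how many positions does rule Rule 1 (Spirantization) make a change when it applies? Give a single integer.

Rule 1 Spirantization: [nugegodu] → [nuhehozu]
Rule 2 Pre-h Lowering: [nuhehozu] → [nohehozu]
Rule 3 Nasal Place Assimilation: no change — [nohehozu]
Rule 4 Progressive Voicing Assimilation: no change — [nohehozu]
Rule Rule 1 changed 3 position(s).

3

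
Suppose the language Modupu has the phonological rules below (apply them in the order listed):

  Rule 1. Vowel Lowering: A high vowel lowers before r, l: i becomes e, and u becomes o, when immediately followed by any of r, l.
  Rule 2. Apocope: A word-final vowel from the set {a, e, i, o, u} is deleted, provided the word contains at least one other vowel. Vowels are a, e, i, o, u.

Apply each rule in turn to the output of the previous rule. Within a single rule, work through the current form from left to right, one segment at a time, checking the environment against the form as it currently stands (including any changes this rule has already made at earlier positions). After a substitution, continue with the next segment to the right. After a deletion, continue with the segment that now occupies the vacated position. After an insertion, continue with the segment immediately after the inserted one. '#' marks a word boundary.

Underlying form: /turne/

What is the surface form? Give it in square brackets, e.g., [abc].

Rule 1 Vowel Lowering: [turne] → [torne]
Rule 2 Apocope: [torne] → [torn]

[torn]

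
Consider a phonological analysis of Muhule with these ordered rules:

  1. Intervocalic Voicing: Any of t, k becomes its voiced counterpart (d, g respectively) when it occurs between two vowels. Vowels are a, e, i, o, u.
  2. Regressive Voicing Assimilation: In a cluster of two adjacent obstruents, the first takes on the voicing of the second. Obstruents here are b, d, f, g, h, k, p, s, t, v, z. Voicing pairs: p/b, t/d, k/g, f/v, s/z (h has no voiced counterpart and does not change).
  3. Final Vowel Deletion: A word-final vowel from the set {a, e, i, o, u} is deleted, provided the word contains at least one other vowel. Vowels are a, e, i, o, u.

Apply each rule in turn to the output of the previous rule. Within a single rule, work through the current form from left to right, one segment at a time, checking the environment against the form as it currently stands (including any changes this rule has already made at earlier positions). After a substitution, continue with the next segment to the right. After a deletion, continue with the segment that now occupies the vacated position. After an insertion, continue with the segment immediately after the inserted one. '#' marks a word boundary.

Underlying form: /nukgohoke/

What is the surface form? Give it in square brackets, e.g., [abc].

1 Intervocalic Voicing: [nukgohoke] → [nukgohoge]
2 Regressive Voicing Assimilation: [nukgohoge] → [nuggohoge]
3 Final Vowel Deletion: [nuggohoge] → [nuggohog]

[nuggohog]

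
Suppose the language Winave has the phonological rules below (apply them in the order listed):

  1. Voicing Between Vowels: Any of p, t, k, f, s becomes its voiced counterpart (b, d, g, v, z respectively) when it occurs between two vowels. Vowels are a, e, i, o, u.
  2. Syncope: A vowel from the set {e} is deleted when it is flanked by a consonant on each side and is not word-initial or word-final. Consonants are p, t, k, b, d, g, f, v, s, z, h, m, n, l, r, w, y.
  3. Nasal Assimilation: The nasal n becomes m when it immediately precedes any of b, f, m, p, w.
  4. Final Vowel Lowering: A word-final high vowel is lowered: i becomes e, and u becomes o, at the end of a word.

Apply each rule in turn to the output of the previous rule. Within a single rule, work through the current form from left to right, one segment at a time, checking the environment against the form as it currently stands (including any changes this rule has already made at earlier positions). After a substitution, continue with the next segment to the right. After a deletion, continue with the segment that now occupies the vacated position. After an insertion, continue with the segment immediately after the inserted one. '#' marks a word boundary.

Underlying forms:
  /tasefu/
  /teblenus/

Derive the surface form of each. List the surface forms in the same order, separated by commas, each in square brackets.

/tasefu/:
  1 Voicing Between Vowels: [tasefu] → [tazevu]
  2 Syncope: [tazevu] → [tazvu]
  3 Nasal Assimilation: no change — [tazvu]
  4 Final Vowel Lowering: [tazvu] → [tazvo]
/teblenus/:
  1 Voicing Between Vowels: no change — [teblenus]
  2 Syncope: [teblenus] → [tblnus]
  3 Nasal Assimilation: no change — [tblnus]
  4 Final Vowel Lowering: no change — [tblnus]

[tazvo], [tblnus]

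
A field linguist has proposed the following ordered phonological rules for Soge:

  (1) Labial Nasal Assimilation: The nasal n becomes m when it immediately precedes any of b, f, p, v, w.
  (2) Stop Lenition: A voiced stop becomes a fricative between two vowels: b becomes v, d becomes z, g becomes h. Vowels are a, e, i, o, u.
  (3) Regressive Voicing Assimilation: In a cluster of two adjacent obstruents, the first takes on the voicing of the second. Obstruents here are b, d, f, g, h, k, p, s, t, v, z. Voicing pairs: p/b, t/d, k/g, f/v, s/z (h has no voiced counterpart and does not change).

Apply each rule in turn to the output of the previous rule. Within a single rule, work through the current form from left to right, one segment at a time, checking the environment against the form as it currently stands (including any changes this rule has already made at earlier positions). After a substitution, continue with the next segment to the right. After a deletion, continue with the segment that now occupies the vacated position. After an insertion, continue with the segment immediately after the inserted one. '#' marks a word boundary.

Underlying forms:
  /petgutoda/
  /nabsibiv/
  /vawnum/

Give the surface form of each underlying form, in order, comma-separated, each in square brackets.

[pedgutoza], [napsiviv], [vawnum]

/petgutoda/:
  (1) Labial Nasal Assimilation: no change — [petgutoda]
  (2) Stop Lenition: [petgutoda] → [petgutoza]
  (3) Regressive Voicing Assimilation: [petgutoza] → [pedgutoza]
/nabsibiv/:
  (1) Labial Nasal Assimilation: no change — [nabsibiv]
  (2) Stop Lenition: [nabsibiv] → [nabsiviv]
  (3) Regressive Voicing Assimilation: [nabsiviv] → [napsiviv]
/vawnum/:
  (1) Labial Nasal Assimilation: no change — [vawnum]
  (2) Stop Lenition: no change — [vawnum]
  (3) Regressive Voicing Assimilation: no change — [vawnum]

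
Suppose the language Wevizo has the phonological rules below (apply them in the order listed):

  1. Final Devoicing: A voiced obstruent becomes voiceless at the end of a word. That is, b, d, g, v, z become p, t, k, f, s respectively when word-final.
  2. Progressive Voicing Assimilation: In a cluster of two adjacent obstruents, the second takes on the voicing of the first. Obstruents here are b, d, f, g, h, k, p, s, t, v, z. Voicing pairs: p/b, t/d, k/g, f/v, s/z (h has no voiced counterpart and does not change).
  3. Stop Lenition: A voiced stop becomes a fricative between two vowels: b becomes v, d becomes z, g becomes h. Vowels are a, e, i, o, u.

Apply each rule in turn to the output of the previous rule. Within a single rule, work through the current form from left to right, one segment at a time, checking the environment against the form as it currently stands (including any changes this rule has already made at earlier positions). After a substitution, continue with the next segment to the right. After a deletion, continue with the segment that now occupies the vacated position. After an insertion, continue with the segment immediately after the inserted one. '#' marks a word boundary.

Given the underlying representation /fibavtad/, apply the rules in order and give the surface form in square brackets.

1 Final Devoicing: [fibavtad] → [fibavtat]
2 Progressive Voicing Assimilation: [fibavtat] → [fibavdat]
3 Stop Lenition: [fibavdat] → [fivavdat]

[fivavdat]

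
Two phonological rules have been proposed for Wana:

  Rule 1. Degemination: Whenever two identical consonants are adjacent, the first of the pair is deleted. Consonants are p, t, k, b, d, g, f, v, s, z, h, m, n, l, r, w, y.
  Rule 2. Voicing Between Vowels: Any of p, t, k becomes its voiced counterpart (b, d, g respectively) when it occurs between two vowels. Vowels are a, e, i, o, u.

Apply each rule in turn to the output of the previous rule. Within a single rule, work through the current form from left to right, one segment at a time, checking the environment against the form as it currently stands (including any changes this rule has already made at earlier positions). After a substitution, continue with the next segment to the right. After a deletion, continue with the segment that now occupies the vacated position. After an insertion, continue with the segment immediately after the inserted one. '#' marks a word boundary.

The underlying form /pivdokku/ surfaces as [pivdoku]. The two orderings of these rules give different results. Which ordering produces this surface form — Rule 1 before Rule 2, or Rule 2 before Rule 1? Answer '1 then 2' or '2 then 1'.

Order 1 then 2:
  1 Degemination: [pivdokku] → [pivdoku]
  2 Voicing Between Vowels: [pivdoku] → [pivdogu]
  result: [pivdogu]
Order 2 then 1:
  2 Voicing Between Vowels: no change — [pivdokku]
  1 Degemination: [pivdokku] → [pivdoku]
  result: [pivdoku]

2 then 1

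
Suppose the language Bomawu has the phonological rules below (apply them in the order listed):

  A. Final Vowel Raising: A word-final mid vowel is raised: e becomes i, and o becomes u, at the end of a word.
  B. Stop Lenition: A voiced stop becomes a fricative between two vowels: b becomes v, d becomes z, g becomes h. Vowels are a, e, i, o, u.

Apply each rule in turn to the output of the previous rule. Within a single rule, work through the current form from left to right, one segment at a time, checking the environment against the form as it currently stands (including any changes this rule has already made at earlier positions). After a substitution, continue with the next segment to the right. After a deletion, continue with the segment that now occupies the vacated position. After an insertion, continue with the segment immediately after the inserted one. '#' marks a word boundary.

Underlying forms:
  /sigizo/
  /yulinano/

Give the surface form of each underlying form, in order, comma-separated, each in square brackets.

[sihizu], [yulinanu]

/sigizo/:
  A Final Vowel Raising: [sigizo] → [sigizu]
  B Stop Lenition: [sigizu] → [sihizu]
/yulinano/:
  A Final Vowel Raising: [yulinano] → [yulinanu]
  B Stop Lenition: no change — [yulinanu]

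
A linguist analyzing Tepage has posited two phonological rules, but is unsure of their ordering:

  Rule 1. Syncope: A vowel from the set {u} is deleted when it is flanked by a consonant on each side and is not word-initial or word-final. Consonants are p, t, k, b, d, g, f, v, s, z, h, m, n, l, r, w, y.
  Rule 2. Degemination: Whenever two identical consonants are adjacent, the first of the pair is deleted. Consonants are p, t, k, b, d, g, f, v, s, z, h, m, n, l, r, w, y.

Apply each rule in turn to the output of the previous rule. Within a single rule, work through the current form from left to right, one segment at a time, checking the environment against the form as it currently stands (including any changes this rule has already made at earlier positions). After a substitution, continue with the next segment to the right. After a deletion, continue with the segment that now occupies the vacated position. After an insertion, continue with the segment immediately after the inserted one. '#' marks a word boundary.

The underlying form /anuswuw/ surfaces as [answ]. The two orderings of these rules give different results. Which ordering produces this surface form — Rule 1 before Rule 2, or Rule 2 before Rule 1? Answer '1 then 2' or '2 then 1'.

Order 1 then 2:
  1 Syncope: [anuswuw] → [answw]
  2 Degemination: [answw] → [answ]
  result: [answ]
Order 2 then 1:
  2 Degemination: no change — [anuswuw]
  1 Syncope: [anuswuw] → [answw]
  result: [answw]

1 then 2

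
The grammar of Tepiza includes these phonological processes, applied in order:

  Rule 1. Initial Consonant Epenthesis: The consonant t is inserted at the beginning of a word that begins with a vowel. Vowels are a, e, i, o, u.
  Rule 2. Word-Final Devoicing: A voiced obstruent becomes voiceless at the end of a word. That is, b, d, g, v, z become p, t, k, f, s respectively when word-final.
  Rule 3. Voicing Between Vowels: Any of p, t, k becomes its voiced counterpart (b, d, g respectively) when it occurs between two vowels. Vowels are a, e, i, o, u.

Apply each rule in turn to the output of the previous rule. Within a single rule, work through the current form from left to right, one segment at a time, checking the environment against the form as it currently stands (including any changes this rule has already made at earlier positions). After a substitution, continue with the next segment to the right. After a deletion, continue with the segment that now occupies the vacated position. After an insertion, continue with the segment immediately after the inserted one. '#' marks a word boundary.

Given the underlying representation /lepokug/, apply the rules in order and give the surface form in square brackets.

[leboguk]

Rule 1 Initial Consonant Epenthesis: no change — [lepokug]
Rule 2 Word-Final Devoicing: [lepokug] → [lepokuk]
Rule 3 Voicing Between Vowels: [lepokuk] → [leboguk]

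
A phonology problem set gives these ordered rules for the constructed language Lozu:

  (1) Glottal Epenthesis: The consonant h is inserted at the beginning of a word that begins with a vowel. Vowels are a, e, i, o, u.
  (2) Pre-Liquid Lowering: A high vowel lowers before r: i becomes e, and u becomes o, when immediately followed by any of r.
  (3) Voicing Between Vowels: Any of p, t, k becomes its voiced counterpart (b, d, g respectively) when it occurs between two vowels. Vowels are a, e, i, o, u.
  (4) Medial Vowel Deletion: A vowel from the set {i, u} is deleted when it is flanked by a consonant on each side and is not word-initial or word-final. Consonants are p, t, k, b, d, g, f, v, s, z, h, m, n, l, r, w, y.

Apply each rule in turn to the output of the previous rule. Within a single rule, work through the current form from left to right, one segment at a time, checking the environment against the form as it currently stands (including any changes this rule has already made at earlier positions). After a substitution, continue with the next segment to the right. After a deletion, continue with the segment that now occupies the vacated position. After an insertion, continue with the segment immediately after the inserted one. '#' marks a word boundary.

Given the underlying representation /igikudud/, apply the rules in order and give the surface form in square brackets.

[hggdd]

(1) Glottal Epenthesis: [igikudud] → [higikudud]
(2) Pre-Liquid Lowering: no change — [higikudud]
(3) Voicing Between Vowels: [higikudud] → [higigudud]
(4) Medial Vowel Deletion: [higigudud] → [hggdd]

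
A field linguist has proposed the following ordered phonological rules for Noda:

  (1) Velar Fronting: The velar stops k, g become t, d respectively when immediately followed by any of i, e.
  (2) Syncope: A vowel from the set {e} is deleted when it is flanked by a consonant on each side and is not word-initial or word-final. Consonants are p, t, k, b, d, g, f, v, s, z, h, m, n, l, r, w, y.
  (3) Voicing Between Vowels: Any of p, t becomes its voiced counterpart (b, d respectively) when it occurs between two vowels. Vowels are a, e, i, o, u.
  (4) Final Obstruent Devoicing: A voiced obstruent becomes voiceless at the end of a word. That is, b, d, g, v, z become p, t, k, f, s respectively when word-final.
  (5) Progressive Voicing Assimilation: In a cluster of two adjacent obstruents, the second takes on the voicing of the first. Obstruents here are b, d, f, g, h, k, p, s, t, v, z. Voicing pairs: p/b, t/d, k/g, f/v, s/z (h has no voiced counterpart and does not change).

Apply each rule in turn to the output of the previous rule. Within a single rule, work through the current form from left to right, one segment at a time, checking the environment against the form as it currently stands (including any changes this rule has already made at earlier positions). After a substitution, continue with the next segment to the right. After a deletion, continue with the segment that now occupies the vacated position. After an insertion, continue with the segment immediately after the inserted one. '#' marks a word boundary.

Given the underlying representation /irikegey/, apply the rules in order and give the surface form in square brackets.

(1) Velar Fronting: [irikegey] → [iritedey]
(2) Syncope: [iritedey] → [iritdy]
(3) Voicing Between Vowels: no change — [iritdy]
(4) Final Obstruent Devoicing: no change — [iritdy]
(5) Progressive Voicing Assimilation: [iritdy] → [iritty]

[iritty]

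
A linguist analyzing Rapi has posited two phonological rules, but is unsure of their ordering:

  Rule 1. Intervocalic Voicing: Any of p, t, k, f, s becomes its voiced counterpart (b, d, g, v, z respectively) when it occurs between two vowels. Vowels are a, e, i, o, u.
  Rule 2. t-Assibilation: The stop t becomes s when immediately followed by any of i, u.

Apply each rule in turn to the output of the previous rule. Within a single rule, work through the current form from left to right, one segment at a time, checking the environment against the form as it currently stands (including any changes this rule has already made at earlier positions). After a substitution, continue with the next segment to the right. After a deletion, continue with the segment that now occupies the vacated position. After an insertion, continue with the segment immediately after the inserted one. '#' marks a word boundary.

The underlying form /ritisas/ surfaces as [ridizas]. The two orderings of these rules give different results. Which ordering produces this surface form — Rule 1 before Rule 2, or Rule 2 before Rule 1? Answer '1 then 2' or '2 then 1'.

Order 1 then 2:
  1 Intervocalic Voicing: [ritisas] → [ridizas]
  2 t-Assibilation: no change — [ridizas]
  result: [ridizas]
Order 2 then 1:
  2 t-Assibilation: [ritisas] → [risisas]
  1 Intervocalic Voicing: [risisas] → [rizizas]
  result: [rizizas]

1 then 2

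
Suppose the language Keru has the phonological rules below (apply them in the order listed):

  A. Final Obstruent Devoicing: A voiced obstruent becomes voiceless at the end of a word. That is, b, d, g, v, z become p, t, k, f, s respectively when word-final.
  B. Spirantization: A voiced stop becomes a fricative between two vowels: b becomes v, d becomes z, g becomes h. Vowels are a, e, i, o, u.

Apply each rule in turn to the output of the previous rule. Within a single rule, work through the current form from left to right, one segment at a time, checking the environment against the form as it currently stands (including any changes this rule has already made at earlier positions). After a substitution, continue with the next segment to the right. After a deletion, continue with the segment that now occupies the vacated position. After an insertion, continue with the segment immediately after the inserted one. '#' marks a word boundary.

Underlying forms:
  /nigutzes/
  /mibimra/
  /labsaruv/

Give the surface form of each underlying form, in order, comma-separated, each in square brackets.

[nihutzes], [mivimra], [labsaruf]

/nigutzes/:
  A Final Obstruent Devoicing: no change — [nigutzes]
  B Spirantization: [nigutzes] → [nihutzes]
/mibimra/:
  A Final Obstruent Devoicing: no change — [mibimra]
  B Spirantization: [mibimra] → [mivimra]
/labsaruv/:
  A Final Obstruent Devoicing: [labsaruv] → [labsaruf]
  B Spirantization: no change — [labsaruf]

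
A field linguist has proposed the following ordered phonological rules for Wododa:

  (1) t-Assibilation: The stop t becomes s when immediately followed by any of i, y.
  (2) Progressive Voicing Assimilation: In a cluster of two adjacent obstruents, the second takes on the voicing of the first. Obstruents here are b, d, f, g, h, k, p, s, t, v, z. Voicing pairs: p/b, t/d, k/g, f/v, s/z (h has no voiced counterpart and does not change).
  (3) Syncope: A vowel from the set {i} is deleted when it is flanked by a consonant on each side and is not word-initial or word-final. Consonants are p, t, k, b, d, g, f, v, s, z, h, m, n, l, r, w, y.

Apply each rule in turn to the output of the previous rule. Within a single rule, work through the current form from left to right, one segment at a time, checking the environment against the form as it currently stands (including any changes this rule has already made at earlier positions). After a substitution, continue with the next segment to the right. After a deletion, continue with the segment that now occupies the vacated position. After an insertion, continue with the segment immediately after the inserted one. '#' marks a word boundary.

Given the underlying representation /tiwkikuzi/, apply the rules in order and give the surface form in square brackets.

(1) t-Assibilation: [tiwkikuzi] → [siwkikuzi]
(2) Progressive Voicing Assimilation: no change — [siwkikuzi]
(3) Syncope: [siwkikuzi] → [swkkuzi]

[swkkuzi]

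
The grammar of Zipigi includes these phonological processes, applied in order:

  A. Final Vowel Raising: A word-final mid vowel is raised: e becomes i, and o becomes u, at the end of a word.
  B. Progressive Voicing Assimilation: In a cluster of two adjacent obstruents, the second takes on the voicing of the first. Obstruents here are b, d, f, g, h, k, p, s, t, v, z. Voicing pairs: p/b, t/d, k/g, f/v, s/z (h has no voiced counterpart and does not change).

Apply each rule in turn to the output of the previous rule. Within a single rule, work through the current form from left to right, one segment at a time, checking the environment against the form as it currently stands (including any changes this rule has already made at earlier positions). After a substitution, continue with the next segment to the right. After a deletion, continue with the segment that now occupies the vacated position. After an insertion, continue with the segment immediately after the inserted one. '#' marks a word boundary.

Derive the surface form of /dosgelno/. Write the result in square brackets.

[doskelnu]

A Final Vowel Raising: [dosgelno] → [dosgelnu]
B Progressive Voicing Assimilation: [dosgelnu] → [doskelnu]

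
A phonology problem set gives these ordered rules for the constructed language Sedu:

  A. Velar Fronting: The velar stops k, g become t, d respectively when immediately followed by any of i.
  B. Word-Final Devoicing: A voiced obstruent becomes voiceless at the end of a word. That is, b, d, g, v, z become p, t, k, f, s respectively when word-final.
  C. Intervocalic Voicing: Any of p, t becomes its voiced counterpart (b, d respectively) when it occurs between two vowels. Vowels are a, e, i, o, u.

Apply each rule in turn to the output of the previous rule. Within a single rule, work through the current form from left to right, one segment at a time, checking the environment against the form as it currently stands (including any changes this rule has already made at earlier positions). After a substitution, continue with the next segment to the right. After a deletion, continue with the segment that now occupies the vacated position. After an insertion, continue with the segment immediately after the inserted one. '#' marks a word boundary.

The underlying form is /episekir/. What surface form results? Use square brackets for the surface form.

[ebisedir]

A Velar Fronting: [episekir] → [episetir]
B Word-Final Devoicing: no change — [episetir]
C Intervocalic Voicing: [episetir] → [ebisedir]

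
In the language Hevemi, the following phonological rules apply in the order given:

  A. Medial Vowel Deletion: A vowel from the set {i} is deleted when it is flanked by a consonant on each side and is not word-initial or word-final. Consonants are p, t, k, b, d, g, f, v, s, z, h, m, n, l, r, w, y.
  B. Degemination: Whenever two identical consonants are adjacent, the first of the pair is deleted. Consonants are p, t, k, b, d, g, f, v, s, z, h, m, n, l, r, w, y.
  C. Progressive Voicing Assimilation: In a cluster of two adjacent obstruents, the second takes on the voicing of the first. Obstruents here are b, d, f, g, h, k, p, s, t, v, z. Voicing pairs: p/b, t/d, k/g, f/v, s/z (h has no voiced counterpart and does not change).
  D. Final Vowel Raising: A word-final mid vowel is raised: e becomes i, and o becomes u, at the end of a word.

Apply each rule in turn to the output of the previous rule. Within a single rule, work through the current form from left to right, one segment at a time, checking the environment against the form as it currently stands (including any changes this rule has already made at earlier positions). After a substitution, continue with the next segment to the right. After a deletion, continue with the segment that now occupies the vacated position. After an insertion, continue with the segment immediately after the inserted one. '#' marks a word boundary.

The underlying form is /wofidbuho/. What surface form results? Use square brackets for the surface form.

[woftpuhu]

A Medial Vowel Deletion: [wofidbuho] → [wofdbuho]
B Degemination: no change — [wofdbuho]
C Progressive Voicing Assimilation: [wofdbuho] → [woftpuho]
D Final Vowel Raising: [woftpuho] → [woftpuhu]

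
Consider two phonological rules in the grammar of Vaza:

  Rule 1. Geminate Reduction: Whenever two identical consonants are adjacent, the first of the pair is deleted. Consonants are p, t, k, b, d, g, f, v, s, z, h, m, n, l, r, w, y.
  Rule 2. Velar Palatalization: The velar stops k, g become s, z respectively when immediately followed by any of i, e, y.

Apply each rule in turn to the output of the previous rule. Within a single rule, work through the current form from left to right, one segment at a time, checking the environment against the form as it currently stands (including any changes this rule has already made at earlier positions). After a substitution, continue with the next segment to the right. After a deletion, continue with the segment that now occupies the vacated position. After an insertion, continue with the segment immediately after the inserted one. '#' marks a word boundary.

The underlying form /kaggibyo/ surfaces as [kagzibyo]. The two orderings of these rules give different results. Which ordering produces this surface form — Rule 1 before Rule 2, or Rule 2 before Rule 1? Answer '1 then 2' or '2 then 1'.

2 then 1

Order 1 then 2:
  1 Geminate Reduction: [kaggibyo] → [kagibyo]
  2 Velar Palatalization: [kagibyo] → [kazibyo]
  result: [kazibyo]
Order 2 then 1:
  2 Velar Palatalization: [kaggibyo] → [kagzibyo]
  1 Geminate Reduction: no change — [kagzibyo]
  result: [kagzibyo]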